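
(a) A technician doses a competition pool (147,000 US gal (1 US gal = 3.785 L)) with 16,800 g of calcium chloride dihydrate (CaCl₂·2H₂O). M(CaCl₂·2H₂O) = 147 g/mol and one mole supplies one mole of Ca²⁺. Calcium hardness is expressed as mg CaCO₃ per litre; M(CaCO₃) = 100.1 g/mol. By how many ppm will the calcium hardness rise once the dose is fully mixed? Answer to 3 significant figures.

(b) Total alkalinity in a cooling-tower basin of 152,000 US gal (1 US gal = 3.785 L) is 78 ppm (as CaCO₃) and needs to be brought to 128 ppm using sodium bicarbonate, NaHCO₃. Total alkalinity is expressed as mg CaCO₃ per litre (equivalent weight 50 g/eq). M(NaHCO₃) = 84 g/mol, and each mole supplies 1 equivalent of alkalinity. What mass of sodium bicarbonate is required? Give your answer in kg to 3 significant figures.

(a) Volume: 147,000 US gal × 3.785 L/gal = 556,395 L.
(a) Moles of Ca²⁺: 16,800 g ÷ 147 g/mol = 114.3 mol.
(a) As CaCO₃: 114.3 mol × 100.1 g/mol = 11,440 g.
(a) Rise: 11,440 g / 556,395 L × 1000 = 20.56 mg/L.

(b) Volume: 152,000 US gal × 3.785 L/gal = 575,320 L.
(b) Alkalinity to add: (128 − 78) = 50 mg/L as CaCO₃ × 575,320 L = 28,770 g as CaCO₃.
(b) Equivalents: 28,770 g ÷ 50 g/eq = 575.3 eq.
(b) NaHCO₃ supplies 1 eq per mole → 575.3 mol.
(b) Mass: 575.3 mol × 84 g/mol = 48,330 g.

(a) 20.6 ppm; (b) 48.3 kg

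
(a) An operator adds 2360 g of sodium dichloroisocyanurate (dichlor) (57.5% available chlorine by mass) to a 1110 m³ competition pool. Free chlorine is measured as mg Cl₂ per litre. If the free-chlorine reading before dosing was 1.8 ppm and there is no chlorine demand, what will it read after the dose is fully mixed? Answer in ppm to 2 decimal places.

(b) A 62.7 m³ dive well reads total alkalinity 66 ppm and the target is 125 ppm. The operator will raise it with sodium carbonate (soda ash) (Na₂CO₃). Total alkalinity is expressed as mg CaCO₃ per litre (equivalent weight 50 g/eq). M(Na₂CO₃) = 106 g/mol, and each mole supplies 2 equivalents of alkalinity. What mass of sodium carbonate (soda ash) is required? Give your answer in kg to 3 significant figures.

(a) 3.02 ppm; (b) 3.92 kg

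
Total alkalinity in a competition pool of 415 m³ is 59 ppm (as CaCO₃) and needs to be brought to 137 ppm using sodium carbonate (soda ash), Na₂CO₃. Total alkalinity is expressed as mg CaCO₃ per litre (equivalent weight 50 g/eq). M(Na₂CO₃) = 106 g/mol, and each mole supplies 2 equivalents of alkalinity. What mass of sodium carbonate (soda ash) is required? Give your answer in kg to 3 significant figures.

Volume: 415 m³ = 415,000 L.
Alkalinity to add: (137 − 59) = 78 mg/L as CaCO₃ × 415,000 L = 32,370 g as CaCO₃.
Equivalents: 32,370 g ÷ 50 g/eq = 647.4 eq.
Each mole of Na₂CO₃ supplies 2 eq, so 647.4 / 2 = 323.7 mol.
Mass: 323.7 mol × 106 g/mol = 34,310 g.

34.3 kg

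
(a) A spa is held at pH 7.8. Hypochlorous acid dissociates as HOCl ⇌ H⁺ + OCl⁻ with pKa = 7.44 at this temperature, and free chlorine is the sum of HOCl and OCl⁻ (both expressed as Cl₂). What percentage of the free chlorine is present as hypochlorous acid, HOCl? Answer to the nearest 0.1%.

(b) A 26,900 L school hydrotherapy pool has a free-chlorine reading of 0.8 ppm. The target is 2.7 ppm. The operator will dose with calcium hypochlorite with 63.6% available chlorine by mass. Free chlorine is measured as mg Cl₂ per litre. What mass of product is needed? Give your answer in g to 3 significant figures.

(a) 30.4%; (b) 80.4 g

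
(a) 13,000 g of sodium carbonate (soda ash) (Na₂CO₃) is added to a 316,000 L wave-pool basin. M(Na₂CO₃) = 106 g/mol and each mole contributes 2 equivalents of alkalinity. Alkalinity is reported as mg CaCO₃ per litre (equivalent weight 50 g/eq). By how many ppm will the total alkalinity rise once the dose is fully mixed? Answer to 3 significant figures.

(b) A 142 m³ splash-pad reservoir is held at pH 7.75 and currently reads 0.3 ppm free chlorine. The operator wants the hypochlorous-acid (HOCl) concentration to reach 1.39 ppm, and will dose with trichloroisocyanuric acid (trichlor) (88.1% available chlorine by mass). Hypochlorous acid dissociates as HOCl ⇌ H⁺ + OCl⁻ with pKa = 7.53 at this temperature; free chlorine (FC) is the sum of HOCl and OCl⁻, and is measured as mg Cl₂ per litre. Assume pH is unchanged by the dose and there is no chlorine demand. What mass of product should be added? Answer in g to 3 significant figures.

(a) 38.8 ppm; (b) 548 g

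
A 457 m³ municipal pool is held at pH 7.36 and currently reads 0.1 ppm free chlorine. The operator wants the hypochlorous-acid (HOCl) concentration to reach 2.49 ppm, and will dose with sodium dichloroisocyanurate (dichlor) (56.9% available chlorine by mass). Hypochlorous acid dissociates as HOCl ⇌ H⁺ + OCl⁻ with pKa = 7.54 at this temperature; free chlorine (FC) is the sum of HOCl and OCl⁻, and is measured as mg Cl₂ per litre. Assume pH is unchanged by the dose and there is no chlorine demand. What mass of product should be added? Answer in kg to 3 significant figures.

3.24 kg

Volume: 457 m³ = 457,000 L.
[OCl⁻]/[HOCl] = 10^(pH − pKa) = 10^(7.36 − 7.54) = 0.6607; fraction as HOCl = 1/(1 + 0.6607) = 0.6022.
Free chlorine required for 2.49 ppm HOCl: 2.49 / 0.6022 = 4.135 ppm.
FC to add: 4.135 − 0.1 = 4.035 mg/L as Cl₂.
Cl₂ equivalent: 4.035 mg/L × 457,000 L = 1844 g.
Product at 56.9% available Cl: 1844 / 0.569 = 3241 g.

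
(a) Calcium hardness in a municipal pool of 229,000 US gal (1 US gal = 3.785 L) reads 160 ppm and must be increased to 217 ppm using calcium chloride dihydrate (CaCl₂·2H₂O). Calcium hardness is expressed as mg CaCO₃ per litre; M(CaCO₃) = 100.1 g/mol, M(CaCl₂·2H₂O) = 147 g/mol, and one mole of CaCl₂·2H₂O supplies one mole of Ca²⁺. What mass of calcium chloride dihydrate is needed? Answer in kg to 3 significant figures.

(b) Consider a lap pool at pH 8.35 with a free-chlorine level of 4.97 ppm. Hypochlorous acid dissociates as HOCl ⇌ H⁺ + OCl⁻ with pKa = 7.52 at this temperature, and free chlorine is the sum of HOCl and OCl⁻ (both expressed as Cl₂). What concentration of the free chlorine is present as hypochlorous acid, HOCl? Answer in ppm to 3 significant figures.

(a) Volume: 229,000 US gal × 3.785 L/gal = 866,765 L.
(a) Hardness to add: (217 − 160) = 57 mg/L as CaCO₃ × 866,765 L = 49,410 g as CaCO₃.
(a) Moles of Ca²⁺ (1 mol Ca²⁺ ≡ 1 mol CaCO₃): 49,410 / 100.1 g/mol = 493.6 mol.
(a) Mass of CaCl₂·2H₂O: 493.6 × 147 = 72,550 g.

(b) [OCl⁻]/[HOCl] = 10^(pH − pKa) = 10^(8.35 − 7.52) = 10^0.83 = 6.761.
(b) Fraction as HOCl = 1 / (1 + 6.761) = 0.1289.
(b) HOCl = 0.1289 × 4.97 ppm = 0.6404 ppm.

(a) 72.6 kg; (b) 0.640 ppm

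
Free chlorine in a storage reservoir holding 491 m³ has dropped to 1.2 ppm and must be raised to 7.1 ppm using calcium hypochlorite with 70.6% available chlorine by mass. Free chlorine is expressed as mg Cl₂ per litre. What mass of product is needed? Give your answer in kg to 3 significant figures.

4.10 kg

Volume: 491 m³ = 491,000 L.
Chlorine deficit: 7.1 − 1.2 = 5.9 ppm = 5.9 mg/L as Cl₂.
Cl₂ equivalent needed: 5.9 mg/L × 491,000 L = 2,897,000 mg = 2897 g.
Product at 70.6% available chlorine: 2897 / 0.706 = 4103 g.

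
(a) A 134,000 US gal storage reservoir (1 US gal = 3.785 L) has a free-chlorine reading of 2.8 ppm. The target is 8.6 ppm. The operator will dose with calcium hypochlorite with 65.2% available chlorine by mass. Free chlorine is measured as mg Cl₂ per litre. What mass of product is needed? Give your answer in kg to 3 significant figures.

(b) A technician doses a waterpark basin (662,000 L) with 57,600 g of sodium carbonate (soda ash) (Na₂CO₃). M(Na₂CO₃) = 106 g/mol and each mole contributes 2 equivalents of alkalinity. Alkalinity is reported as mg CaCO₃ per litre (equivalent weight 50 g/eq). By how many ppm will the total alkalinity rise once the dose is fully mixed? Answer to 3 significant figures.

(a) Volume: 134,000 US gal × 3.785 L/gal = 507,190 L.
(a) Chlorine deficit: 8.6 − 2.8 = 5.8 ppm = 5.8 mg/L as Cl₂.
(a) Cl₂ equivalent needed: 5.8 mg/L × 507,190 L = 2,942,000 mg = 2942 g.
(a) Product at 65.2% available chlorine: 2942 / 0.652 = 4512 g.

(b) Moles of Na₂CO₃: 57,600 g ÷ 106 g/mol = 543.4 mol → 1087 eq of alkalinity.
(b) As CaCO₃: 1087 eq × 50 g/eq = 54,340 g.
(b) Rise: 54,340 g / 662,000 L × 1000 = 82.08 mg/L.

(a) 4.51 kg; (b) 82.1 ppm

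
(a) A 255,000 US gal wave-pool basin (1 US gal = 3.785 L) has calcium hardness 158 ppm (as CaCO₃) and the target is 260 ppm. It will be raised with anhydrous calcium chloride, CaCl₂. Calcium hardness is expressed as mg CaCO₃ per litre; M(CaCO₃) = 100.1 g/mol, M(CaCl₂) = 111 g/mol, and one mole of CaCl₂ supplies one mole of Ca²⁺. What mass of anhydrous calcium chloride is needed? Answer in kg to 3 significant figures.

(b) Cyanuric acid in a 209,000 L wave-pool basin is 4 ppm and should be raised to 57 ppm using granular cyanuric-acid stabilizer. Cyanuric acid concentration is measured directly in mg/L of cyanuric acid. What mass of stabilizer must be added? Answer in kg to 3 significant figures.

(a) Volume: 255,000 US gal × 3.785 L/gal = 965,175 L.
(a) Hardness to add: (260 − 158) = 102 mg/L as CaCO₃ × 965,175 L = 98,450 g as CaCO₃.
(a) Moles of Ca²⁺ (1 mol Ca²⁺ ≡ 1 mol CaCO₃): 98,450 / 100.1 g/mol = 983.5 mol.
(a) Mass of CaCl₂: 983.5 × 111 = 109,200 g.

(b) CYA to add: (57 − 4) = 53 mg/L × 209,000 L = 11,080 g cyanuric acid.

(a) 109 kg; (b) 11.1 kg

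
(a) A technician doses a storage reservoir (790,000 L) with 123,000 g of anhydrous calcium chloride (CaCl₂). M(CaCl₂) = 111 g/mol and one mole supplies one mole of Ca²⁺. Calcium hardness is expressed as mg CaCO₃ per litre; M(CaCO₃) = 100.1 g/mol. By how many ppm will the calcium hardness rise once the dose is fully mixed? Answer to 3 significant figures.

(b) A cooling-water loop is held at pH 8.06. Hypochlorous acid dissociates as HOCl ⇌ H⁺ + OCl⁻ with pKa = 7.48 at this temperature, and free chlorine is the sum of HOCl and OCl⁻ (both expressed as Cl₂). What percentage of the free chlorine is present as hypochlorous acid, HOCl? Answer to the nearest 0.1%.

(a) 140 ppm; (b) 20.8%

(a) Moles of Ca²⁺: 123,000 g ÷ 111 g/mol = 1108 mol.
(a) As CaCO₃: 1108 mol × 100.1 g/mol = 110,900 g.
(a) Rise: 110,900 g / 790,000 L × 1000 = 140.4 mg/L.

(b) [OCl⁻]/[HOCl] = 10^(pH − pKa) = 10^(8.06 − 7.48) = 10^0.58 = 3.802.
(b) Fraction as HOCl = 1 / (1 + 3.802) = 0.2083.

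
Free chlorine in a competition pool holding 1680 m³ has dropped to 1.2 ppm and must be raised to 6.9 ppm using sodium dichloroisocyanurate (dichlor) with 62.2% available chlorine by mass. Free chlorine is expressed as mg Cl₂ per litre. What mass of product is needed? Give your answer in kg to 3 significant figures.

15.4 kg

Volume: 1680 m³ = 1,680,000 L.
Chlorine deficit: 6.9 − 1.2 = 5.7 ppm = 5.7 mg/L as Cl₂.
Cl₂ equivalent needed: 5.7 mg/L × 1,680,000 L = 9,576,000 mg = 9576 g.
Product at 62.2% available chlorine: 9576 / 0.622 = 15,400 g.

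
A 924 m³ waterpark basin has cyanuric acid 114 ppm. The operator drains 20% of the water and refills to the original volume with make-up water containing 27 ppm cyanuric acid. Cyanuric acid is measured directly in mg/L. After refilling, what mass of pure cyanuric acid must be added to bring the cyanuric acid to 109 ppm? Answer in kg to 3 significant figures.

Volume: 924 m³ = 924,000 L.
After draining 20% and refilling: 114 × 0.80 + 27 × 0.20 = 96.6 ppm.
Deficit to target: 109 − 96.6 = 12.4 mg/L.
Mass: 12.4 mg/L × 924,000 L = 11,460 g cyanuric acid.

11.5 kg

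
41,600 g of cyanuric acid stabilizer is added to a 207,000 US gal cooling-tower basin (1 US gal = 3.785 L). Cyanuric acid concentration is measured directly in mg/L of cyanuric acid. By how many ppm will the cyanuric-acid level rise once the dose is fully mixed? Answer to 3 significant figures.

53.1 ppm

Volume: 207,000 US gal × 3.785 L/gal = 783,495 L.
Rise: 41,600 g / 783,495 L × 1000 = 53.1 mg/L.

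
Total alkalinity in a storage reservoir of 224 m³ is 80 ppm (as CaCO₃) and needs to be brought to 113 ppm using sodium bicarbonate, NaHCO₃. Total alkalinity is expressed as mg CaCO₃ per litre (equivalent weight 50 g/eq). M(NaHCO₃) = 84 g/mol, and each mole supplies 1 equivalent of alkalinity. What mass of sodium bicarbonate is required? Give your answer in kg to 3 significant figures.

12.4 kg

Volume: 224 m³ = 224,000 L.
Alkalinity to add: (113 − 80) = 33 mg/L as CaCO₃ × 224,000 L = 7392 g as CaCO₃.
Equivalents: 7392 g ÷ 50 g/eq = 147.8 eq.
NaHCO₃ supplies 1 eq per mole → 147.8 mol.
Mass: 147.8 mol × 84 g/mol = 12,420 g.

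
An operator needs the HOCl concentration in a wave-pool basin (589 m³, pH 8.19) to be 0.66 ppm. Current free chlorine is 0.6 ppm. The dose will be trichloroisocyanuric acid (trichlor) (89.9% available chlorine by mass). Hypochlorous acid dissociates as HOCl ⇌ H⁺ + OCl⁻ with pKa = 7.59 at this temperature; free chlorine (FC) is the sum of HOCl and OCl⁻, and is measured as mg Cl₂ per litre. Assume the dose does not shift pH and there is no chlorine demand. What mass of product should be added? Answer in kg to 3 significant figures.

Volume: 589 m³ = 589,000 L.
[OCl⁻]/[HOCl] = 10^(pH − pKa) = 10^(8.19 − 7.59) = 3.981; fraction as HOCl = 1/(1 + 3.981) = 0.2008.
Free chlorine required for 0.66 ppm HOCl: 0.66 / 0.2008 = 3.288 ppm.
FC to add: 3.288 − 0.6 = 2.688 mg/L as Cl₂.
Cl₂ equivalent: 2.688 mg/L × 589,000 L = 1583 g.
Product at 89.9% available Cl: 1583 / 0.899 = 1761 g.

1.76 kg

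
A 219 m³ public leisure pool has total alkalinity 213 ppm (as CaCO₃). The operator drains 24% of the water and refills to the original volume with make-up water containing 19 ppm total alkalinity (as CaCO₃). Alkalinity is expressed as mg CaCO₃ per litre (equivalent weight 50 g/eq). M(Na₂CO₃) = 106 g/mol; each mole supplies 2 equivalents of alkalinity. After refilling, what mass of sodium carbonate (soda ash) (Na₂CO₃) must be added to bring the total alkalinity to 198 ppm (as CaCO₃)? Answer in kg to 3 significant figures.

Volume: 219 m³ = 219,000 L.
After draining 24% and refilling: 213 × 0.76 + 19 × 0.24 = 166.44 ppm.
Deficit to target: 198 − 166.44 = 31.56 mg/L.
As CaCO₃: 31.56 mg/L × 219,000 L = 6912 g; ÷ 50 g/eq ÷ 2 = 69.12 mol Na₂CO₃.
Mass: 69.12 × 106 = 7326 g.

7.33 kg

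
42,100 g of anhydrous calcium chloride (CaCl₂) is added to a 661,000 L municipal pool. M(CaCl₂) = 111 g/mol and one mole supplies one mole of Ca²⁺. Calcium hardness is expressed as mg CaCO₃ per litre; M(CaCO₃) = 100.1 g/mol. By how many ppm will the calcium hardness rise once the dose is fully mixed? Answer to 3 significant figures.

Moles of Ca²⁺: 42,100 g ÷ 111 g/mol = 379.3 mol.
As CaCO₃: 379.3 mol × 100.1 g/mol = 37,970 g.
Rise: 37,970 g / 661,000 L × 1000 = 57.44 mg/L.

57.4 ppm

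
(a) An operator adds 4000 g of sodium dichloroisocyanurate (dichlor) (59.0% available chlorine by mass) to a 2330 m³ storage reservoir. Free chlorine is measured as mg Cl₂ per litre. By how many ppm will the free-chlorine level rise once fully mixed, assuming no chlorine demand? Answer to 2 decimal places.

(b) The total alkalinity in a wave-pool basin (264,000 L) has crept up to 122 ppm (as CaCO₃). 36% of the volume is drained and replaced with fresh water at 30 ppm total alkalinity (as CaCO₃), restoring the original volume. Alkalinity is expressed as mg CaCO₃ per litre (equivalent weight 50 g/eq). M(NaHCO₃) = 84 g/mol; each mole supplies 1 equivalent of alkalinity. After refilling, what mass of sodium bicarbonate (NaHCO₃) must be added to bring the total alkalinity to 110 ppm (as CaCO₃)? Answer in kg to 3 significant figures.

(a) 1.01 ppm; (b) 9.37 kg

(a) Volume: 2330 m³ = 2,330,000 L.
(a) Available chlorine delivered: 4000 g × 0.59 = 2360 g as Cl₂.
(a) Concentration rise: 2360 g / 2,330,000 L = 1.013 mg/L = 1.01 ppm.

(b) After draining 36% and refilling: 122 × 0.64 + 30 × 0.36 = 88.88 ppm.
(b) Deficit to target: 110 − 88.88 = 21.12 mg/L.
(b) As CaCO₃: 21.12 mg/L × 264,000 L = 5576 g; ÷ 50 g/eq ÷ 1 = 111.5 mol NaHCO₃.
(b) Mass: 111.5 × 84 = 9367 g.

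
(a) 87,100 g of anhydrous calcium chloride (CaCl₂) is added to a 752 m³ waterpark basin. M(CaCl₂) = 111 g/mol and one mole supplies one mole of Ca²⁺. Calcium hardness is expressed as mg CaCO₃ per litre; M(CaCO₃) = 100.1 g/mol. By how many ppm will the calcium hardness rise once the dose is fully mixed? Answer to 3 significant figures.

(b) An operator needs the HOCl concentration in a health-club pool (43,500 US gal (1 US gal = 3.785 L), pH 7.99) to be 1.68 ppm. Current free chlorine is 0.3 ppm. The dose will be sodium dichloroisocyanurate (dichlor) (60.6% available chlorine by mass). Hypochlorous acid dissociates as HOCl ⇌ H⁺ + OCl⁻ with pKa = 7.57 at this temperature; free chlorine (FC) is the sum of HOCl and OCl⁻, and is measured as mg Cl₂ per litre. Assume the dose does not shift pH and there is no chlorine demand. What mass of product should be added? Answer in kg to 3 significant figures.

(a) 104 ppm; (b) 1.58 kg

(a) Volume: 752 m³ = 752,000 L.
(a) Moles of Ca²⁺: 87,100 g ÷ 111 g/mol = 784.7 mol.
(a) As CaCO₃: 784.7 mol × 100.1 g/mol = 78,550 g.
(a) Rise: 78,550 g / 752,000 L × 1000 = 104.5 mg/L.

(b) Volume: 43,500 US gal × 3.785 L/gal = 164,648 L.
(b) [OCl⁻]/[HOCl] = 10^(pH − pKa) = 10^(7.99 − 7.57) = 2.63; fraction as HOCl = 1/(1 + 2.63) = 0.2755.
(b) Free chlorine required for 1.68 ppm HOCl: 1.68 / 0.2755 = 6.099 ppm.
(b) FC to add: 6.099 − 0.3 = 5.799 mg/L as Cl₂.
(b) Cl₂ equivalent: 5.799 mg/L × 164,648 L = 954.8 g.
(b) Product at 60.6% available Cl: 954.8 / 0.606 = 1576 g.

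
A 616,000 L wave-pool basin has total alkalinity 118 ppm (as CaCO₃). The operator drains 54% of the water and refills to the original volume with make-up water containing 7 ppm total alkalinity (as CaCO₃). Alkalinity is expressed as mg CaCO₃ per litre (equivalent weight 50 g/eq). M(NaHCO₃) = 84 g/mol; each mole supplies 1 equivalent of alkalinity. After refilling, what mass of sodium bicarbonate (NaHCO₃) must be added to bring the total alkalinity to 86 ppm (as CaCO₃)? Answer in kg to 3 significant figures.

After draining 54% and refilling: 118 × 0.46 + 7 × 0.54 = 58.06 ppm.
Deficit to target: 86 − 58.06 = 27.94 mg/L.
As CaCO₃: 27.94 mg/L × 616,000 L = 17,210 g; ÷ 50 g/eq ÷ 1 = 344.2 mol NaHCO₃.
Mass: 344.2 × 84 = 28,910 g.

28.9 kg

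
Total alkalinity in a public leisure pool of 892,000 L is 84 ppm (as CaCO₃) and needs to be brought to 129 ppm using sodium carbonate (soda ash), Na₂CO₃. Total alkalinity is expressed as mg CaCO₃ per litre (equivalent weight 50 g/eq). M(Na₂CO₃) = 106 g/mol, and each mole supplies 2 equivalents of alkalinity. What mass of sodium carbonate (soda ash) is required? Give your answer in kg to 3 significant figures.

42.5 kg

Alkalinity to add: (129 − 84) = 45 mg/L as CaCO₃ × 892,000 L = 40,140 g as CaCO₃.
Equivalents: 40,140 g ÷ 50 g/eq = 802.8 eq.
Each mole of Na₂CO₃ supplies 2 eq, so 802.8 / 2 = 401.4 mol.
Mass: 401.4 mol × 106 g/mol = 42,550 g.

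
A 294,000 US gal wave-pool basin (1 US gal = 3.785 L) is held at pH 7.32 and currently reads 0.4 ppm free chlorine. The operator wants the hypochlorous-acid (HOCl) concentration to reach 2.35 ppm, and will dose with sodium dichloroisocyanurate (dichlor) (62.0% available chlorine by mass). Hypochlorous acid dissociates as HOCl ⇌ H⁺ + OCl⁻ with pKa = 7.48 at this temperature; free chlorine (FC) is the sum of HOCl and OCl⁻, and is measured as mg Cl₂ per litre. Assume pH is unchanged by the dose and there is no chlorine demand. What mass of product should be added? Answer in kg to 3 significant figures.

6.42 kg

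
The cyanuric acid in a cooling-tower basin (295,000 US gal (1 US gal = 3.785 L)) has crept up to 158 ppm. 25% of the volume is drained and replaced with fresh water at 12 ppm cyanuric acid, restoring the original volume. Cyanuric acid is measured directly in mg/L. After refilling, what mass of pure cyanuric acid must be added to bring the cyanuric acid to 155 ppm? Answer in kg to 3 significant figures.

37.4 kg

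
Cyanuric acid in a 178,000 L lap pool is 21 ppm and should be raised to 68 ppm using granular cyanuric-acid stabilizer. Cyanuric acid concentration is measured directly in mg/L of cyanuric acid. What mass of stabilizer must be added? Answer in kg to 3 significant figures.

CYA to add: (68 − 21) = 47 mg/L × 178,000 L = 8366 g cyanuric acid.

8.37 kg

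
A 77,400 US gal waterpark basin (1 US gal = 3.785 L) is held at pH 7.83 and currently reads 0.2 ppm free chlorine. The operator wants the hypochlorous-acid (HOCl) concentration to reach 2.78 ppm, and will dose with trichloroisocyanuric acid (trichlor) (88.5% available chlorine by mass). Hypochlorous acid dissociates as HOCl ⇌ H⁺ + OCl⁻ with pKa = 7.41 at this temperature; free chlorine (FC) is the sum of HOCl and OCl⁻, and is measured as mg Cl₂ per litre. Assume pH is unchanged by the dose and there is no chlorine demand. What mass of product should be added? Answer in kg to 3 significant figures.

3.27 kg

Volume: 77,400 US gal × 3.785 L/gal = 292,959 L.
[OCl⁻]/[HOCl] = 10^(pH − pKa) = 10^(7.83 − 7.41) = 2.63; fraction as HOCl = 1/(1 + 2.63) = 0.2755.
Free chlorine required for 2.78 ppm HOCl: 2.78 / 0.2755 = 10.09 ppm.
FC to add: 10.09 − 0.2 = 9.892 mg/L as Cl₂.
Cl₂ equivalent: 9.892 mg/L × 292,959 L = 2898 g.
Product at 88.5% available Cl: 2898 / 0.885 = 3275 g.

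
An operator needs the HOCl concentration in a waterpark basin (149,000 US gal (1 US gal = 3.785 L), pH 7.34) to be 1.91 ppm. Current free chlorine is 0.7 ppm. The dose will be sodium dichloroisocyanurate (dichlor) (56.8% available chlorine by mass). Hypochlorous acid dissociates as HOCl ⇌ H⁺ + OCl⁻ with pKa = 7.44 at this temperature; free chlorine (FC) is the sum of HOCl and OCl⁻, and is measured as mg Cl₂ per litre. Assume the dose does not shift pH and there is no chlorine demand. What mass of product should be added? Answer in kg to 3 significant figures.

Volume: 149,000 US gal × 3.785 L/gal = 563,965 L.
[OCl⁻]/[HOCl] = 10^(pH − pKa) = 10^(7.34 − 7.44) = 0.7943; fraction as HOCl = 1/(1 + 0.7943) = 0.5573.
Free chlorine required for 1.91 ppm HOCl: 1.91 / 0.5573 = 3.427 ppm.
FC to add: 3.427 − 0.7 = 2.727 mg/L as Cl₂.
Cl₂ equivalent: 2.727 mg/L × 563,965 L = 1538 g.
Product at 56.8% available Cl: 1538 / 0.568 = 2708 g.

2.71 kg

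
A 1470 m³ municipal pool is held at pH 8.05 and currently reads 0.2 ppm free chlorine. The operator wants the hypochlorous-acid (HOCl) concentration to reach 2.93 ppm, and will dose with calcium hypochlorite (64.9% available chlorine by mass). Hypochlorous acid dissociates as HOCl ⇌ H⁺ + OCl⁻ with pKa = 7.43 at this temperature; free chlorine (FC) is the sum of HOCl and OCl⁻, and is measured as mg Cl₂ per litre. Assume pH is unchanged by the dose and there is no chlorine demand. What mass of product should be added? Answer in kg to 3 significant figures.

Volume: 1470 m³ = 1,470,000 L.
[OCl⁻]/[HOCl] = 10^(pH − pKa) = 10^(8.05 − 7.43) = 4.169; fraction as HOCl = 1/(1 + 4.169) = 0.1935.
Free chlorine required for 2.93 ppm HOCl: 2.93 / 0.1935 = 15.14 ppm.
FC to add: 15.14 − 0.2 = 14.94 mg/L as Cl₂.
Cl₂ equivalent: 14.94 mg/L × 1,470,000 L = 21,970 g.
Product at 64.9% available Cl: 21,970 / 0.649 = 33,850 g.

33.8 kg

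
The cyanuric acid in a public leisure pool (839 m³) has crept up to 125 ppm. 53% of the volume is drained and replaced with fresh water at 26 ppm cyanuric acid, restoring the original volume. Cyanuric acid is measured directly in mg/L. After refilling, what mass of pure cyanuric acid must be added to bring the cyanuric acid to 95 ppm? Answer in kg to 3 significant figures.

Volume: 839 m³ = 839,000 L.
After draining 53% and refilling: 125 × 0.47 + 26 × 0.53 = 72.53 ppm.
Deficit to target: 95 − 72.53 = 22.47 mg/L.
Mass: 22.47 mg/L × 839,000 L = 18,850 g cyanuric acid.

18.9 kg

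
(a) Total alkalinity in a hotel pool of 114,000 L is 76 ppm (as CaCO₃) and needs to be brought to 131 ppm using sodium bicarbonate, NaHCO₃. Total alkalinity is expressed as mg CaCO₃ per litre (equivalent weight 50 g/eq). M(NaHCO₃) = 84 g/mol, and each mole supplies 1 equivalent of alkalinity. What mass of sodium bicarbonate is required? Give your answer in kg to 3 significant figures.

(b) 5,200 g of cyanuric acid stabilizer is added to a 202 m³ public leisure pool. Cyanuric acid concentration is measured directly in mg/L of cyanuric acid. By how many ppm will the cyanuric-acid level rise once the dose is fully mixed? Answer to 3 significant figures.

(a) Alkalinity to add: (131 − 76) = 55 mg/L as CaCO₃ × 114,000 L = 6270 g as CaCO₃.
(a) Equivalents: 6270 g ÷ 50 g/eq = 125.4 eq.
(a) NaHCO₃ supplies 1 eq per mole → 125.4 mol.
(a) Mass: 125.4 mol × 84 g/mol = 10,530 g.

(b) Volume: 202 m³ = 202,000 L.
(b) Rise: 5,200 g / 202,000 L × 1000 = 25.74 mg/L.

(a) 10.5 kg; (b) 25.7 ppm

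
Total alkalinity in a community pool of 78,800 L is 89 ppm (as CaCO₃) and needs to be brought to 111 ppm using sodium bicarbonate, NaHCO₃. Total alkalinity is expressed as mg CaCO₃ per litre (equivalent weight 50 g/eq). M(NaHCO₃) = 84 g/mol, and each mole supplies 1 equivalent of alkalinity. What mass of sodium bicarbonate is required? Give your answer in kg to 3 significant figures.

2.91 kg

Alkalinity to add: (111 − 89) = 22 mg/L as CaCO₃ × 78,800 L = 1734 g as CaCO₃.
Equivalents: 1734 g ÷ 50 g/eq = 34.67 eq.
NaHCO₃ supplies 1 eq per mole → 34.67 mol.
Mass: 34.67 mol × 84 g/mol = 2912 g.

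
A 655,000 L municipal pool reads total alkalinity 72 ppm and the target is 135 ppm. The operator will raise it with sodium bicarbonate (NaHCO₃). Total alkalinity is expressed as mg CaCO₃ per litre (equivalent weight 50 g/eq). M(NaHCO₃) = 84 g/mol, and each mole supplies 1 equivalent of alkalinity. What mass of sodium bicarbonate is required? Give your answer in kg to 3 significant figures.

Alkalinity to add: (135 − 72) = 63 mg/L as CaCO₃ × 655,000 L = 41,260 g as CaCO₃.
Equivalents: 41,260 g ÷ 50 g/eq = 825.3 eq.
NaHCO₃ supplies 1 eq per mole → 825.3 mol.
Mass: 825.3 mol × 84 g/mol = 69,330 g.

69.3 kg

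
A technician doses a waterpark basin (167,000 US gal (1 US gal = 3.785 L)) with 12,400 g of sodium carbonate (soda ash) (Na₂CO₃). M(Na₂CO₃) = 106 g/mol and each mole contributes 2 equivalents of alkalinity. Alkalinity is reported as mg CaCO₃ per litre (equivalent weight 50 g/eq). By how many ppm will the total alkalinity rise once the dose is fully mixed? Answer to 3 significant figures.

18.5 ppm

Volume: 167,000 US gal × 3.785 L/gal = 632,095 L.
Moles of Na₂CO₃: 12,400 g ÷ 106 g/mol = 117 mol → 234 eq of alkalinity.
As CaCO₃: 234 eq × 50 g/eq = 11,700 g.
Rise: 11,700 g / 632,095 L × 1000 = 18.51 mg/L.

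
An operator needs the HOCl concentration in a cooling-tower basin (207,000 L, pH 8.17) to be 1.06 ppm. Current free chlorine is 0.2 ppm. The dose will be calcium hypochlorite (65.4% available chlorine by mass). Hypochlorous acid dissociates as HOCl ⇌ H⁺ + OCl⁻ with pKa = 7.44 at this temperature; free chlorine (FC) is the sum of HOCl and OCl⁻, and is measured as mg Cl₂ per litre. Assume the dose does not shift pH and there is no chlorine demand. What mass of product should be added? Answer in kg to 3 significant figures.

2.07 kg

[OCl⁻]/[HOCl] = 10^(pH − pKa) = 10^(8.17 − 7.44) = 5.37; fraction as HOCl = 1/(1 + 5.37) = 0.157.
Free chlorine required for 1.06 ppm HOCl: 1.06 / 0.157 = 6.753 ppm.
FC to add: 6.753 − 0.2 = 6.553 mg/L as Cl₂.
Cl₂ equivalent: 6.553 mg/L × 207,000 L = 1356 g.
Product at 65.4% available Cl: 1356 / 0.654 = 2074 g.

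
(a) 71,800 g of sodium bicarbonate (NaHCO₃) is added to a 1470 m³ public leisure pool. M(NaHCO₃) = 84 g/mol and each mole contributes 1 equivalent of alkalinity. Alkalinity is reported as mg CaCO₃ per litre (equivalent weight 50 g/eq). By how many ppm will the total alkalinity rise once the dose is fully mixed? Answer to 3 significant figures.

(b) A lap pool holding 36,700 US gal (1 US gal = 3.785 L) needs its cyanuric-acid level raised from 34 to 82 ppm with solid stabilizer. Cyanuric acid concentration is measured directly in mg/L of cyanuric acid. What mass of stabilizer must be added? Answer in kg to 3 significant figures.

(a) Volume: 1470 m³ = 1,470,000 L.
(a) Moles of NaHCO₃: 71,800 g ÷ 84 g/mol = 854.8 mol → 854.8 eq of alkalinity.
(a) As CaCO₃: 854.8 eq × 50 g/eq = 42,740 g.
(a) Rise: 42,740 g / 1,470,000 L × 1000 = 29.07 mg/L.

(b) Volume: 36,700 US gal × 3.785 L/gal = 138,910 L.
(b) CYA to add: (82 − 34) = 48 mg/L × 138,910 L = 6668 g cyanuric acid.

(a) 29.1 ppm; (b) 6.67 kg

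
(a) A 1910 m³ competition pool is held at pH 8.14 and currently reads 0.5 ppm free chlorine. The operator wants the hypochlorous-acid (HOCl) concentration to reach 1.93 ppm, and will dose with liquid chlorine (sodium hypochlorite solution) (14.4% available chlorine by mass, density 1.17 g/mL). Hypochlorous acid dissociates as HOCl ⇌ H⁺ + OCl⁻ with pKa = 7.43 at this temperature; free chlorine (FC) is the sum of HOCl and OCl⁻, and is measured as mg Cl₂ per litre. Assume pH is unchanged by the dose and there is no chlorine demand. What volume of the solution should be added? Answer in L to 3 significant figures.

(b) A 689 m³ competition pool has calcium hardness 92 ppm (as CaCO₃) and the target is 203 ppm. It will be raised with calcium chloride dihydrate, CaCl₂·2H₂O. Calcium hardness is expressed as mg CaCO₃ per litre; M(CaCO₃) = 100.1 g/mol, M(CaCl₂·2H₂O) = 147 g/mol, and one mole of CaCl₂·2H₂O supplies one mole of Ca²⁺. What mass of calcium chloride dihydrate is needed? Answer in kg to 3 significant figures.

(a) Volume: 1910 m³ = 1,910,000 L.
(a) [OCl⁻]/[HOCl] = 10^(pH − pKa) = 10^(8.14 − 7.43) = 5.129; fraction as HOCl = 1/(1 + 5.129) = 0.1632.
(a) Free chlorine required for 1.93 ppm HOCl: 1.93 / 0.1632 = 11.83 ppm.
(a) FC to add: 11.83 − 0.5 = 11.33 mg/L as Cl₂.
(a) Cl₂ equivalent: 11.33 mg/L × 1,910,000 L = 21,640 g.
(a) Product at 14.4% available Cl: 21,640 / 0.144 = 150,300 g.
(a) Volume: 150,300 g ÷ 1.17 g/mL = 128,400 mL.

(b) Volume: 689 m³ = 689,000 L.
(b) Hardness to add: (203 − 92) = 111 mg/L as CaCO₃ × 689,000 L = 76,480 g as CaCO₃.
(b) Moles of Ca²⁺ (1 mol Ca²⁺ ≡ 1 mol CaCO₃): 76,480 / 100.1 g/mol = 764 mol.
(b) Mass of CaCl₂·2H₂O: 764 × 147 = 112,300 g.

(a) 128 L; (b) 112 kg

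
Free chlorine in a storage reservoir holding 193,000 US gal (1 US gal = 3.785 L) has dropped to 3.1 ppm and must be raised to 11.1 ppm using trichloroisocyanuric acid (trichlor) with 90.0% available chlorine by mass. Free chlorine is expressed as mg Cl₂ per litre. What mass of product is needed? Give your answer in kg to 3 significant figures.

Volume: 193,000 US gal × 3.785 L/gal = 730,505 L.
Chlorine deficit: 11.1 − 3.1 = 8 ppm = 8 mg/L as Cl₂.
Cl₂ equivalent needed: 8 mg/L × 730,505 L = 5,844,000 mg = 5844 g.
Product at 90.0% available chlorine: 5844 / 0.9 = 6493 g.

6.49 kg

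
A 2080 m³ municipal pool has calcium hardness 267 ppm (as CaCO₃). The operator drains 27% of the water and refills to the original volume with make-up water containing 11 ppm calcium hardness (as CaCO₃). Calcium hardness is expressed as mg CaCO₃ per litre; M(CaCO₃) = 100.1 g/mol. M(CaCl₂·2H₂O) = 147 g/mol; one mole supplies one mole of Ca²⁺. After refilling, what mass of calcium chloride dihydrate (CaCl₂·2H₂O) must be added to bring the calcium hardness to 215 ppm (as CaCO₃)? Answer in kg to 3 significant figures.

Volume: 2080 m³ = 2,080,000 L.
After draining 27% and refilling: 267 × 0.73 + 11 × 0.27 = 197.88 ppm.
Deficit to target: 215 − 197.88 = 17.12 mg/L.
As CaCO₃: 17.12 mg/L × 2,080,000 L = 35,610 g; ÷ 100.1 = 355.7 mol Ca²⁺.
Mass: 355.7 × 147 = 52,290 g.

52.3 kg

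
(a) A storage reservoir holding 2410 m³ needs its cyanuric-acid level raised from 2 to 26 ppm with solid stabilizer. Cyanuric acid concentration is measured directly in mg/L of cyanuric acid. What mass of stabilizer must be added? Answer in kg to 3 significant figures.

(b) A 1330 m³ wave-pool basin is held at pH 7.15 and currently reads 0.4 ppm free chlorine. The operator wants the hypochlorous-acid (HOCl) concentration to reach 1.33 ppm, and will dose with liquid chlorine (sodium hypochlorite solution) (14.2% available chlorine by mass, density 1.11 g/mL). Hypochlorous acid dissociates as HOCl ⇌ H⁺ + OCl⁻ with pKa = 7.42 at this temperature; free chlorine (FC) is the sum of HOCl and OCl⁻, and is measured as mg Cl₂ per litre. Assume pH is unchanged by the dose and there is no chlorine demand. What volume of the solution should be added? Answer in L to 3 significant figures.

(a) 57.8 kg; (b) 13.9 L

(a) Volume: 2410 m³ = 2,410,000 L.
(a) CYA to add: (26 − 2) = 24 mg/L × 2,410,000 L = 57,840 g cyanuric acid.

(b) Volume: 1330 m³ = 1,330,000 L.
(b) [OCl⁻]/[HOCl] = 10^(pH − pKa) = 10^(7.15 − 7.42) = 0.537; fraction as HOCl = 1/(1 + 0.537) = 0.6506.
(b) Free chlorine required for 1.33 ppm HOCl: 1.33 / 0.6506 = 2.044 ppm.
(b) FC to add: 2.044 − 0.4 = 1.644 mg/L as Cl₂.
(b) Cl₂ equivalent: 1.644 mg/L × 1,330,000 L = 2187 g.
(b) Product at 14.2% available Cl: 2187 / 0.142 = 15,400 g.
(b) Volume: 15,400 g ÷ 1.11 g/mL = 13,870 mL.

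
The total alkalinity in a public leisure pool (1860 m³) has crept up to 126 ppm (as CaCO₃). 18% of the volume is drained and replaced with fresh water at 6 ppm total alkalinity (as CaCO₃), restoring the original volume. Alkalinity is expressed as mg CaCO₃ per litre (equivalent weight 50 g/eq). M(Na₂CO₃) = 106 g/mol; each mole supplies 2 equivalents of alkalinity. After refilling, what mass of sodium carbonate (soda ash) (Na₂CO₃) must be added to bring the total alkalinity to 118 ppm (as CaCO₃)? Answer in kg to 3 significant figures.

26.8 kg

Volume: 1860 m³ = 1,860,000 L.
After draining 18% and refilling: 126 × 0.82 + 6 × 0.18 = 104.4 ppm.
Deficit to target: 118 − 104.4 = 13.6 mg/L.
As CaCO₃: 13.6 mg/L × 1,860,000 L = 25,300 g; ÷ 50 g/eq ÷ 2 = 253 mol Na₂CO₃.
Mass: 253 × 106 = 26,810 g.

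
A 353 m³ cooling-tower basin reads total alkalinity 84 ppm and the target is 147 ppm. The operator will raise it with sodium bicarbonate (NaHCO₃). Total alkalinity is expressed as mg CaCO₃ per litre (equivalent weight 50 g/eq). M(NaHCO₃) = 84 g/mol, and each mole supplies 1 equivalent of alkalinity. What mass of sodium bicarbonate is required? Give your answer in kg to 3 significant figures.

37.4 kg

Volume: 353 m³ = 353,000 L.
Alkalinity to add: (147 − 84) = 63 mg/L as CaCO₃ × 353,000 L = 22,240 g as CaCO₃.
Equivalents: 22,240 g ÷ 50 g/eq = 444.8 eq.
NaHCO₃ supplies 1 eq per mole → 444.8 mol.
Mass: 444.8 mol × 84 g/mol = 37,360 g.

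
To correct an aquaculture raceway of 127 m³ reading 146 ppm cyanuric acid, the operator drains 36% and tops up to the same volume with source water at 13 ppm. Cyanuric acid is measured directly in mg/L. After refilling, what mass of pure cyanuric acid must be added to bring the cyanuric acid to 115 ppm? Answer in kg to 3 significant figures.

2.14 kg

Volume: 127 m³ = 127,000 L.
After draining 36% and refilling: 146 × 0.64 + 13 × 0.36 = 98.12 ppm.
Deficit to target: 115 − 98.12 = 16.88 mg/L.
Mass: 16.88 mg/L × 127,000 L = 2144 g cyanuric acid.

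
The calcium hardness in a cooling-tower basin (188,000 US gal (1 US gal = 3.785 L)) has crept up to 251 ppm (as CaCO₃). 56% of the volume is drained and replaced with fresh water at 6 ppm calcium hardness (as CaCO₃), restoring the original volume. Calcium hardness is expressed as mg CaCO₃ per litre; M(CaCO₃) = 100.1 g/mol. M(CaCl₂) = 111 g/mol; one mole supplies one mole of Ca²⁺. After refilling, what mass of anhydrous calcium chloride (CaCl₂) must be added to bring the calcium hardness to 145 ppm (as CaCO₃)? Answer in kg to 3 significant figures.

24.6 kg

Volume: 188,000 US gal × 3.785 L/gal = 711,580 L.
After draining 56% and refilling: 251 × 0.44 + 6 × 0.56 = 113.8 ppm.
Deficit to target: 145 − 113.8 = 31.2 mg/L.
As CaCO₃: 31.2 mg/L × 711,580 L = 22,200 g; ÷ 100.1 = 221.8 mol Ca²⁺.
Mass: 221.8 × 111 = 24,620 g.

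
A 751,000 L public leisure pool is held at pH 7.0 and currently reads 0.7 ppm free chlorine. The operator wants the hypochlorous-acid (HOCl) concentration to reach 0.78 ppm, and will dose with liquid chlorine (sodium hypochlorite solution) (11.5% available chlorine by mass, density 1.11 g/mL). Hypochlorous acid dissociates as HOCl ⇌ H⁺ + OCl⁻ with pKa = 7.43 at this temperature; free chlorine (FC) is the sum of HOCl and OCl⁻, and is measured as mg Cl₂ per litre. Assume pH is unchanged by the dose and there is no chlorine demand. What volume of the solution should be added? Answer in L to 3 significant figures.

2.18 L

[OCl⁻]/[HOCl] = 10^(pH − pKa) = 10^(7.0 − 7.43) = 0.3715; fraction as HOCl = 1/(1 + 0.3715) = 0.7291.
Free chlorine required for 0.78 ppm HOCl: 0.78 / 0.7291 = 1.07 ppm.
FC to add: 1.07 − 0.7 = 0.3698 mg/L as Cl₂.
Cl₂ equivalent: 0.3698 mg/L × 751,000 L = 277.7 g.
Product at 11.5% available Cl: 277.7 / 0.115 = 2415 g.
Volume: 2415 g ÷ 1.11 g/mL = 2176 mL.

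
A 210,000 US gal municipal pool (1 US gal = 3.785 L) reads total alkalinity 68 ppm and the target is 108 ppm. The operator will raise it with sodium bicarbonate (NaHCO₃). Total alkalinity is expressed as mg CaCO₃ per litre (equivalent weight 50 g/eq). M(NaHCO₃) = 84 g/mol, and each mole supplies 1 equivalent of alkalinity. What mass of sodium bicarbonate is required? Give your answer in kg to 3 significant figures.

53.4 kg

Volume: 210,000 US gal × 3.785 L/gal = 794,850 L.
Alkalinity to add: (108 − 68) = 40 mg/L as CaCO₃ × 794,850 L = 31,790 g as CaCO₃.
Equivalents: 31,790 g ÷ 50 g/eq = 635.9 eq.
NaHCO₃ supplies 1 eq per mole → 635.9 mol.
Mass: 635.9 mol × 84 g/mol = 53,410 g.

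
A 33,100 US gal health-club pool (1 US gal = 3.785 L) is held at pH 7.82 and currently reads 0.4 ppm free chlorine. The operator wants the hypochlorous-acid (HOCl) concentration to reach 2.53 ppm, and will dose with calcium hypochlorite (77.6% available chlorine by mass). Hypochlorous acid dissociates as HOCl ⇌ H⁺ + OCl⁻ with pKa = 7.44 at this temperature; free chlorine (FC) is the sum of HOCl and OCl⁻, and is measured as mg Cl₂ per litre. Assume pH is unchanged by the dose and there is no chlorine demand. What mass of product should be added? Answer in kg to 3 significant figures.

1.32 kg

Volume: 33,100 US gal × 3.785 L/gal = 125,284 L.
[OCl⁻]/[HOCl] = 10^(pH − pKa) = 10^(7.82 − 7.44) = 2.399; fraction as HOCl = 1/(1 + 2.399) = 0.2942.
Free chlorine required for 2.53 ppm HOCl: 2.53 / 0.2942 = 8.599 ppm.
FC to add: 8.599 − 0.4 = 8.199 mg/L as Cl₂.
Cl₂ equivalent: 8.199 mg/L × 125,284 L = 1027 g.
Product at 77.6% available Cl: 1027 / 0.776 = 1324 g.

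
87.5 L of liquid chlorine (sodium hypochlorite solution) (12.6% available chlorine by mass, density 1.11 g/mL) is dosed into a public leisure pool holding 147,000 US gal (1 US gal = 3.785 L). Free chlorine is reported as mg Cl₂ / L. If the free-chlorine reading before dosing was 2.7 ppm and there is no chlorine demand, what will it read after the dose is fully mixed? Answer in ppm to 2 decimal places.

Volume: 147,000 US gal × 3.785 L/gal = 556,395 L.
Mass of solution: 87.5 L × 1000 mL/L × 1.11 g/mL = 97,130 g.
Available chlorine delivered: 97,130 g × 0.126 = 12,240 g as Cl₂.
Concentration rise: 12,240 g / 556,395 L = 21.99 mg/L = 21.99 ppm.
Final FC: 2.7 + 21.99 = 24.69 ppm.

24.69 ppm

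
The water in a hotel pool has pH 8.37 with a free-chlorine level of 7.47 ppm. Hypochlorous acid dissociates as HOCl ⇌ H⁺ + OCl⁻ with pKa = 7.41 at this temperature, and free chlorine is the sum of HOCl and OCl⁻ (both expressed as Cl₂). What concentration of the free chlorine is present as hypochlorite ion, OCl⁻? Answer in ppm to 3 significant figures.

[OCl⁻]/[HOCl] = 10^(pH − pKa) = 10^(8.37 − 7.41) = 10^0.96 = 9.12.
Fraction as HOCl = 1 / (1 + 9.12) = 0.09881.
OCl⁻ = (1 − 0.09881) × 7.47 ppm = 6.732 ppm.

6.73 ppm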